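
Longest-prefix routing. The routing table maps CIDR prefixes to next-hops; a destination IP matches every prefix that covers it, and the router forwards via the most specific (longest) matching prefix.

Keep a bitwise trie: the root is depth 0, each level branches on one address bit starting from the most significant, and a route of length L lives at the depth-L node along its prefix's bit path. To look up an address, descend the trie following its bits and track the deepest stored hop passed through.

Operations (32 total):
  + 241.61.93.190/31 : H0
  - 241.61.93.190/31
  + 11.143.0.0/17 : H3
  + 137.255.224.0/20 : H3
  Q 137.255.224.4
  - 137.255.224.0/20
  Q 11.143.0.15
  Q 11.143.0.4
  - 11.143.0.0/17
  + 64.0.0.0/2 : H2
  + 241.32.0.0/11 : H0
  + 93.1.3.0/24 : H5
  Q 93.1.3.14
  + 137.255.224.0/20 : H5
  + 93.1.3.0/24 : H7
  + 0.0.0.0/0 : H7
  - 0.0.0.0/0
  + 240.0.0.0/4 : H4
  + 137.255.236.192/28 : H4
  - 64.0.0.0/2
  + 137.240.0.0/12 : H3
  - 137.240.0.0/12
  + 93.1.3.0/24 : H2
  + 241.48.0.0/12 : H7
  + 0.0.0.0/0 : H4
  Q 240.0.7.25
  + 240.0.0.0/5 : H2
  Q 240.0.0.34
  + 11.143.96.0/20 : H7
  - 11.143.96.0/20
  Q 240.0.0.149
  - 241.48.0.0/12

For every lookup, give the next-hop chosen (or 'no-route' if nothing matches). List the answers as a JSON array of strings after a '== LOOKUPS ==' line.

Process each operation:
  add 241.61.93.190/31 -> H0 at depth 31
  - 241.61.93.190/31 clear@31
  add 11.143.0.0/17 -> H3 at depth 17
  add 137.255.224.0/20 -> H3 at depth 20
  Q 137.255.224.4: descend 10001001111111111110 ; hops seen [H3] ; pick H3
  - 137.255.224.0/20 clear@20
  Q 11.143.0.15: descend 00001011100011110 ; hops seen [H3] ; pick H3
  Q 11.143.0.4: descend 00001011100011110 ; hops seen [H3] ; pick H3
  - 11.143.0.0/17 clear@17
  add 64.0.0.0/2 -> H2 at depth 2
  add 241.32.0.0/11 -> H0 at depth 11
  add 93.1.3.0/24 -> H5 at depth 24
  Q 93.1.3.14: descend 010111010000000100000011 ; hops seen [H2,H5] ; pick H5
  add 137.255.224.0/20 -> H5 at depth 20
  add 93.1.3.0/24 -> H7 at depth 24
  add 0.0.0.0/0 -> H7 at depth 0
  - 0.0.0.0/0 clear@0
  add 240.0.0.0/4 -> H4 at depth 4
  add 137.255.236.192/28 -> H4 at depth 28
  - 64.0.0.0/2 clear@2
  add 137.240.0.0/12 -> H3 at depth 12
  - 137.240.0.0/12 clear@12
  add 93.1.3.0/24 -> H2 at depth 24
  add 241.48.0.0/12 -> H7 at depth 12
  add 0.0.0.0/0 -> H4 at depth 0
  Q 240.0.7.25: descend 1111000 ; hops seen [H4,H4] ; pick H4
  add 240.0.0.0/5 -> H2 at depth 5
  Q 240.0.0.34: descend 1111000 ; hops seen [H4,H4,H2] ; pick H2
  add 11.143.96.0/20 -> H7 at depth 20
  - 11.143.96.0/20 clear@20
  Q 240.0.0.149: descend 1111000 ; hops seen [H4,H4,H2] ; pick H2
  - 241.48.0.0/12 clear@12

== LOOKUPS ==
["H3","H3","H3","H5","H4","H2","H2"]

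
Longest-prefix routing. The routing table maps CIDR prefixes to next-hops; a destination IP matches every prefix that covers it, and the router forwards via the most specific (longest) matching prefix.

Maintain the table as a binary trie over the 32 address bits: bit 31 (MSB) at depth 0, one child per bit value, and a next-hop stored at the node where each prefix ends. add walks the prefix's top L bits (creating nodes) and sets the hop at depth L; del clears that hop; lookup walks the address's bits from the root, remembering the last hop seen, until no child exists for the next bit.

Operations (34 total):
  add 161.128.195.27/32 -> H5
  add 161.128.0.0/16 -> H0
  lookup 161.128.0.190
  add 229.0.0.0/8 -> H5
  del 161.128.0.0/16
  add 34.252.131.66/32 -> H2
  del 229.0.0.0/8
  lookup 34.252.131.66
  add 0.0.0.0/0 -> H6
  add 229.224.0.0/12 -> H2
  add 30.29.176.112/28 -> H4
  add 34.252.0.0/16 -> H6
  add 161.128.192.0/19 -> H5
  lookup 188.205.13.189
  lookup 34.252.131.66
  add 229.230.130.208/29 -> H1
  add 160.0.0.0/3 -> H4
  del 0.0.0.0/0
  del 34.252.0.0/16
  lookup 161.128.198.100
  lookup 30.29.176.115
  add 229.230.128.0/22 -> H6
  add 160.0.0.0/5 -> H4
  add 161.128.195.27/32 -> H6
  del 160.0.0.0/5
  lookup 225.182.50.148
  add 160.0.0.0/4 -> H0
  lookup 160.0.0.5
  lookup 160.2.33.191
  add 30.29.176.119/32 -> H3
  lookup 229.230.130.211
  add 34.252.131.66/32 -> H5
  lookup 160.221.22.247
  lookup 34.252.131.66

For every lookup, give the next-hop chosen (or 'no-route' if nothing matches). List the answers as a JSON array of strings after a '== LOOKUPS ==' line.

Process each operation:
  + 161.128.195.27/32 (H5) depth=32
  + 161.128.0.0/16 (H0) depth=16
  ? 161.128.0.190  path d0:-→d1:-→d2:-→d3:-→d4:-→d5:-→d6:-→d7:-→d8:-→d9:-→d10:-→d11:-→d12:-→d13:-→d14:-→d15:-→d16:H0  best=H0
  + 229.0.0.0/8 (H5) depth=8
  del 161.128.0.0/16 (clear depth 16)
  + 34.252.131.66/32 (H2) depth=32
  del 229.0.0.0/8 (clear depth 8)
  ? 34.252.131.66  path d0:-→d1:-→d2:-→d3:-→d4:-→d5:-→d6:-→d7:-→d8:-→d9:-→d10:-→d11:-→d12:-→d13:-→d14:-→d15:-→d16:-→d17:-→d18:-→d19:-→d20:-→d21:-→d22:-→d23:-→d24:-→d25:-→d26:-→d27:-→d28:-→d29:-→d30:-→d31:-→d32:H2  best=H2
  + 0.0.0.0/0 (H6) depth=0
  + 229.224.0.0/12 (H2) depth=12
  + 30.29.176.112/28 (H4) depth=28
  + 34.252.0.0/16 (H6) depth=16
  + 161.128.192.0/19 (H5) depth=19
  ? 188.205.13.189  path d0:H6→d1:-→d2:-→d3:-  best=H6
  ? 34.252.131.66  path d0:H6→d1:-→d2:-→d3:-→d4:-→d5:-→d6:-→d7:-→d8:-→d9:-→d10:-→d11:-→d12:-→d13:-→d14:-→d15:-→d16:H6→d17:-→d18:-→d19:-→d20:-→d21:-→d22:-→d23:-→d24:-→d25:-→d26:-→d27:-→d28:-→d29:-→d30:-→d31:-→d32:H2  best=H2
  + 229.230.130.208/29 (H1) depth=29
  + 160.0.0.0/3 (H4) depth=3
  del 0.0.0.0/0 (clear depth 0)
  del 34.252.0.0/16 (clear depth 16)
  ? 161.128.198.100  path d0:-→d1:-→d2:-→d3:H4→d4:-→d5:-→d6:-→d7:-→d8:-→d9:-→d10:-→d11:-→d12:-→d13:-→d14:-→d15:-→d16:-→d17:-→d18:-→d19:H5→d20:-→d21:-  best=H5
  ? 30.29.176.115  path d0:-→d1:-→d2:-→d3:-→d4:-→d5:-→d6:-→d7:-→d8:-→d9:-→d10:-→d11:-→d12:-→d13:-→d14:-→d15:-→d16:-→d17:-→d18:-→d19:-→d20:-→d21:-→d22:-→d23:-→d24:-→d25:-→d26:-→d27:-→d28:H4  best=H4
  + 229.230.128.0/22 (H6) depth=22
  + 160.0.0.0/5 (H4) depth=5
  + 161.128.195.27/32 (H6) depth=32
  del 160.0.0.0/5 (clear depth 5)
  ? 225.182.50.148  path d0:-→d1:-→d2:-→d3:-→d4:-→d5:-  best=no-route
  + 160.0.0.0/4 (H0) depth=4
  ? 160.0.0.5  path d0:-→d1:-→d2:-→d3:H4→d4:H0→d5:-→d6:-→d7:-  best=H0
  ? 160.2.33.191  path d0:-→d1:-→d2:-→d3:H4→d4:H0→d5:-→d6:-→d7:-  best=H0
  + 30.29.176.119/32 (H3) depth=32
  ? 229.230.130.211  path d0:-→d1:-→d2:-→d3:-→d4:-→d5:-→d6:-→d7:-→d8:-→d9:-→d10:-→d11:-→d12:H2→d13:-→d14:-→d15:-→d16:-→d17:-→d18:-→d19:-→d20:-→d21:-→d22:H6→d23:-→d24:-→d25:-→d26:-→d27:-→d28:-→d29:H1  best=H1
  + 34.252.131.66/32 (H5) depth=32
  ? 160.221.22.247  path d0:-→d1:-→d2:-→d3:H4→d4:H0→d5:-→d6:-→d7:-  best=H0
  ? 34.252.131.66  path d0:-→d1:-→d2:-→d3:-→d4:-→d5:-→d6:-→d7:-→d8:-→d9:-→d10:-→d11:-→d12:-→d13:-→d14:-→d15:-→d16:-→d17:-→d18:-→d19:-→d20:-→d21:-→d22:-→d23:-→d24:-→d25:-→d26:-→d27:-→d28:-→d29:-→d30:-→d31:-→d32:H5  best=H5

== LOOKUPS ==
["H0","H2","H6","H2","H5","H4","no-route","H0","H0","H1","H0","H5"]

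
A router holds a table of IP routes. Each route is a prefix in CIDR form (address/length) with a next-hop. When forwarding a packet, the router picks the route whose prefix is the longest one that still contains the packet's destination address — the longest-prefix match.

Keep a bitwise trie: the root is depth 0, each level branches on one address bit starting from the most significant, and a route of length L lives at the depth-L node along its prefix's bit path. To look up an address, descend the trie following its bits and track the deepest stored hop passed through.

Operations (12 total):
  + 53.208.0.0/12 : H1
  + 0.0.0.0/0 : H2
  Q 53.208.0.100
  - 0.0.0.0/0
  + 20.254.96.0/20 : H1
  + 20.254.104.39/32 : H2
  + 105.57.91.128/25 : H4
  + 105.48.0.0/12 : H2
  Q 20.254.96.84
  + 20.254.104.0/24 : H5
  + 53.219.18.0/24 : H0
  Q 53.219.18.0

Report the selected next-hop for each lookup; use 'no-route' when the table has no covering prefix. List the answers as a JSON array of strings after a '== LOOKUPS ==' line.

Trace:
  + 53.208.0.0/12 (H1) depth=12
  + 0.0.0.0/0 (H2) depth=0
  ? 53.208.0.100  path d0:H2→d1:-→d2:-→d3:-→d4:-→d5:-→d6:-→d7:-→d8:-→d9:-→d10:-→d11:-→d12:H1  best=H1
  del 0.0.0.0/0 (clear depth 0)
  + 20.254.96.0/20 (H1) depth=20
  + 20.254.104.39/32 (H2) depth=32
  + 105.57.91.128/25 (H4) depth=25
  + 105.48.0.0/12 (H2) depth=12
  ? 20.254.96.84  path d0:-→d1:-→d2:-→d3:-→d4:-→d5:-→d6:-→d7:-→d8:-→d9:-→d10:-→d11:-→d12:-→d13:-→d14:-→d15:-→d16:-→d17:-→d18:-→d19:-→d20:H1  best=H1
  + 20.254.104.0/24 (H5) depth=24
  + 53.219.18.0/24 (H0) depth=24
  ? 53.219.18.0  path d0:-→d1:-→d2:-→d3:-→d4:-→d5:-→d6:-→d7:-→d8:-→d9:-→d10:-→d11:-→d12:H1→d13:-→d14:-→d15:-→d16:-→d17:-→d18:-→d19:-→d20:-→d21:-→d22:-→d23:-→d24:H0  best=H0

== LOOKUPS ==
["H1","H1","H0"]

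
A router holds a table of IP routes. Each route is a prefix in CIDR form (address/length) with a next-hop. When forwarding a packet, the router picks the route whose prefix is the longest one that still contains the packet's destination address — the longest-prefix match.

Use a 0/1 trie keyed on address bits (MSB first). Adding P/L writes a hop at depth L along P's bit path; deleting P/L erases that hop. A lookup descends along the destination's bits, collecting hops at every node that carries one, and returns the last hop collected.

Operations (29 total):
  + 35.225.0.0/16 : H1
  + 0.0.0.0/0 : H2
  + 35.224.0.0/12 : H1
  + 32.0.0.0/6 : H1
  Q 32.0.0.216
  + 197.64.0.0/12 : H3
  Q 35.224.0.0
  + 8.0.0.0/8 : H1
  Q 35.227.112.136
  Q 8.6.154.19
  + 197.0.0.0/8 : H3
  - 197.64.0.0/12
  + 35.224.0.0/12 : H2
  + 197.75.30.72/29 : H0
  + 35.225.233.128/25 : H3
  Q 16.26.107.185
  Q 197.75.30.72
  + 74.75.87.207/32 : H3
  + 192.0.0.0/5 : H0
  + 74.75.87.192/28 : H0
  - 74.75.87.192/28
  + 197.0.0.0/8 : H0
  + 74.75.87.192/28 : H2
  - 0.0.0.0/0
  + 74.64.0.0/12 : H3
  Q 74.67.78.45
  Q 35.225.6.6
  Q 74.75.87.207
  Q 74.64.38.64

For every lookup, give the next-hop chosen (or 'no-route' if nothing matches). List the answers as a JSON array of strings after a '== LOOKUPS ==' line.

Process each operation:
  + 35.225.0.0/16 (H1) depth=16
  + 0.0.0.0/0 (H2) depth=0
  + 35.224.0.0/12 (H1) depth=12
  + 32.0.0.0/6 (H1) depth=6
  Q 32.0.0.216: descend 001000 ; hops seen [H2,H1] ; pick H1
  + 197.64.0.0/12 (H3) depth=12
  Q 35.224.0.0: descend 001000111110000 ; hops seen [H2,H1,H1] ; pick H1
  + 8.0.0.0/8 (H1) depth=8
  Q 35.227.112.136: descend 00100011111000 ; hops seen [H2,H1,H1] ; pick H1
  Q 8.6.154.19: descend 00001000 ; hops seen [H2,H1] ; pick H1
  + 197.0.0.0/8 (H3) depth=8
  del 197.64.0.0/12 (clear depth 12)
  + 35.224.0.0/12 (H2) depth=12
  + 197.75.30.72/29 (H0) depth=29
  + 35.225.233.128/25 (H3) depth=25
  Q 16.26.107.185: descend 000 ; hops seen [H2] ; pick H2
  Q 197.75.30.72: descend 11000101010010110001111001001 ; hops seen [H2,H3,H0] ; pick H0
  + 74.75.87.207/32 (H3) depth=32
  + 192.0.0.0/5 (H0) depth=5
  + 74.75.87.192/28 (H0) depth=28
  del 74.75.87.192/28 (clear depth 28)
  + 197.0.0.0/8 (H0) depth=8
  + 74.75.87.192/28 (H2) depth=28
  del 0.0.0.0/0 (clear depth 0)
  + 74.64.0.0/12 (H3) depth=12
  Q 74.67.78.45: descend 010010100100 ; hops seen [H3] ; pick H3
  Q 35.225.6.6: descend 0010001111100001 ; hops seen [H1,H2,H1] ; pick H1
  Q 74.75.87.207: descend 01001010010010110101011111001111 ; hops seen [H3,H2,H3] ; pick H3
  Q 74.64.38.64: descend 010010100100 ; hops seen [H3] ; pick H3

== LOOKUPS ==
["H1","H1","H1","H1","H2","H0","H3","H1","H3","H3"]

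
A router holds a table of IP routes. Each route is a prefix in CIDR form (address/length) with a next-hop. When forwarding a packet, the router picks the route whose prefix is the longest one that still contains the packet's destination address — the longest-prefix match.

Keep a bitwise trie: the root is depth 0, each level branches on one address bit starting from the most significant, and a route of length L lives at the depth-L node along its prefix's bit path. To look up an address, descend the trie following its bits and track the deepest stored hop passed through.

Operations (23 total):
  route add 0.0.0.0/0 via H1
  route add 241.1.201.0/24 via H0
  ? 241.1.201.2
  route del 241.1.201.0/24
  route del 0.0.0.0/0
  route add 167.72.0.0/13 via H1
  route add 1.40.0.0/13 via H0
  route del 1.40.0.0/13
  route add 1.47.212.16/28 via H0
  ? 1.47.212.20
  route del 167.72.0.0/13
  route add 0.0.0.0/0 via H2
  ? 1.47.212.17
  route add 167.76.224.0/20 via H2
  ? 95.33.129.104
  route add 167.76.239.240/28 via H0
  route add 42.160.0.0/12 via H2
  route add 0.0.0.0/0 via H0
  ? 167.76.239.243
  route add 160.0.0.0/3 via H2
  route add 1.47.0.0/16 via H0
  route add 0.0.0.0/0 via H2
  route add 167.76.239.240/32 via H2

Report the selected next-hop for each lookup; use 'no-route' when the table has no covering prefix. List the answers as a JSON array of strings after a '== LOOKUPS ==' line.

Trace:
  + 0.0.0.0/0 (H1) depth=0
  + 241.1.201.0/24 (H0) depth=24
  Q 241.1.201.2: descend 111100010000000111001001 ; hops seen [H1,H0] ; pick H0
  - 241.1.201.0/24 clear@24
  - 0.0.0.0/0 clear@0
  + 167.72.0.0/13 (H1) depth=13
  + 1.40.0.0/13 (H0) depth=13
  - 1.40.0.0/13 clear@13
  + 1.47.212.16/28 (H0) depth=28
  Q 1.47.212.20: descend 0000000100101111110101000001 ; hops seen [H0] ; pick H0
  - 167.72.0.0/13 clear@13
  + 0.0.0.0/0 (H2) depth=0
  Q 1.47.212.17: descend 0000000100101111110101000001 ; hops seen [H2,H0] ; pick H0
  + 167.76.224.0/20 (H2) depth=20
  Q 95.33.129.104: descend 0 ; hops seen [H2] ; pick H2
  + 167.76.239.240/28 (H0) depth=28
  + 42.160.0.0/12 (H2) depth=12
  + 0.0.0.0/0 (H0) depth=0
  Q 167.76.239.243: descend 1010011101001100111011111111 ; hops seen [H0,H2,H0] ; pick H0
  + 160.0.0.0/3 (H2) depth=3
  + 1.47.0.0/16 (H0) depth=16
  + 0.0.0.0/0 (H2) depth=0
  + 167.76.239.240/32 (H2) depth=32

== LOOKUPS ==
["H0","H0","H0","H2","H0"]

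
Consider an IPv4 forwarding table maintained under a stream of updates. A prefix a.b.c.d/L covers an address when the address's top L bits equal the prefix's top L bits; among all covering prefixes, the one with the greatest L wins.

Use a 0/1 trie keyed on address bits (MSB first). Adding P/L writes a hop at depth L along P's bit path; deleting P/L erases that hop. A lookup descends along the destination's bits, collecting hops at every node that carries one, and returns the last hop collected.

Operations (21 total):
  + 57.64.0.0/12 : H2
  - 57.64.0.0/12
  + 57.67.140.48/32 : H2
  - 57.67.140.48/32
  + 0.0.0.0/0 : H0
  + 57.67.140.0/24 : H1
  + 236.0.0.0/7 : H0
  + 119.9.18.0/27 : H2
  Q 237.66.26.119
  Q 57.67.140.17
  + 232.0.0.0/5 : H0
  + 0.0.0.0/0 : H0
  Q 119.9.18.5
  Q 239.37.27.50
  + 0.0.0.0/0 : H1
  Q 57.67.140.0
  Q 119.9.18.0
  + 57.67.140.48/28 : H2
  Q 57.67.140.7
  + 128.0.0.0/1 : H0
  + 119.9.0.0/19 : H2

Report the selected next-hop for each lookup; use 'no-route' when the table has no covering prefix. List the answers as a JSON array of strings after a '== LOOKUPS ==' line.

Apply in order:
  + 57.64.0.0/12 (H2) depth=12
  - 57.64.0.0/12 clear@12
  + 57.67.140.48/32 (H2) depth=32
  - 57.67.140.48/32 clear@32
  + 0.0.0.0/0 (H0) depth=0
  + 57.67.140.0/24 (H1) depth=24
  + 236.0.0.0/7 (H0) depth=7
  + 119.9.18.0/27 (H2) depth=27
  ? 237.66.26.119  path d0:H0→d1:-→d2:-→d3:-→d4:-→d5:-→d6:-→d7:H0  best=H0
  ? 57.67.140.17  path d0:H0→d1:-→d2:-→d3:-→d4:-→d5:-→d6:-→d7:-→d8:-→d9:-→d10:-→d11:-→d12:-→d13:-→d14:-→d15:-→d16:-→d17:-→d18:-→d19:-→d20:-→d21:-→d22:-→d23:-→d24:H1→d25:-→d26:-  best=H1
  + 232.0.0.0/5 (H0) depth=5
  + 0.0.0.0/0 (H0) depth=0
  ? 119.9.18.5  path d0:H0→d1:-→d2:-→d3:-→d4:-→d5:-→d6:-→d7:-→d8:-→d9:-→d10:-→d11:-→d12:-→d13:-→d14:-→d15:-→d16:-→d17:-→d18:-→d19:-→d20:-→d21:-→d22:-→d23:-→d24:-→d25:-→d26:-→d27:H2  best=H2
  ? 239.37.27.50  path d0:H0→d1:-→d2:-→d3:-→d4:-→d5:H0→d6:-  best=H0
  + 0.0.0.0/0 (H1) depth=0
  ? 57.67.140.0  path d0:H1→d1:-→d2:-→d3:-→d4:-→d5:-→d6:-→d7:-→d8:-→d9:-→d10:-→d11:-→d12:-→d13:-→d14:-→d15:-→d16:-→d17:-→d18:-→d19:-→d20:-→d21:-→d22:-→d23:-→d24:H1→d25:-→d26:-  best=H1
  ? 119.9.18.0  path d0:H1→d1:-→d2:-→d3:-→d4:-→d5:-→d6:-→d7:-→d8:-→d9:-→d10:-→d11:-→d12:-→d13:-→d14:-→d15:-→d16:-→d17:-→d18:-→d19:-→d20:-→d21:-→d22:-→d23:-→d24:-→d25:-→d26:-→d27:H2  best=H2
  + 57.67.140.48/28 (H2) depth=28
  ? 57.67.140.7  path d0:H1→d1:-→d2:-→d3:-→d4:-→d5:-→d6:-→d7:-→d8:-→d9:-→d10:-→d11:-→d12:-→d13:-→d14:-→d15:-→d16:-→d17:-→d18:-→d19:-→d20:-→d21:-→d22:-→d23:-→d24:H1→d25:-→d26:-  best=H1
  + 128.0.0.0/1 (H0) depth=1
  + 119.9.0.0/19 (H2) depth=19

== LOOKUPS ==
["H0","H1","H2","H0","H1","H2","H1"]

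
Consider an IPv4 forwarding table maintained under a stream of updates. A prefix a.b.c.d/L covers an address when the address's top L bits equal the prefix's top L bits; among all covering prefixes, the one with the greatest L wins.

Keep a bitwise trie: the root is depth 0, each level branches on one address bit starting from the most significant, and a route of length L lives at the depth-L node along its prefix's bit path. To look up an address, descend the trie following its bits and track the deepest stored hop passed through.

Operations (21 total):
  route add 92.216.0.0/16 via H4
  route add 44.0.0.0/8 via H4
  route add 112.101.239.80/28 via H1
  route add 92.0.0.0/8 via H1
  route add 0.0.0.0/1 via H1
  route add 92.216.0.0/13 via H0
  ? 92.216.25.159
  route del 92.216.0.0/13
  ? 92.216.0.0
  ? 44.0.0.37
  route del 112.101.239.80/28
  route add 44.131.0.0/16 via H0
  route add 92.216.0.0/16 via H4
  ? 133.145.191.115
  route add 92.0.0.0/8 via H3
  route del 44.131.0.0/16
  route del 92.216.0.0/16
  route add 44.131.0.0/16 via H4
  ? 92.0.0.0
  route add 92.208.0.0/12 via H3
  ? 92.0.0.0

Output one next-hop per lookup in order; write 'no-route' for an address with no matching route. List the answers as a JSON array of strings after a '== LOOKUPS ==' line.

Apply in order:
  add 92.216.0.0/16 -> H4 at depth 16
  add 44.0.0.0/8 -> H4 at depth 8
  add 112.101.239.80/28 -> H1 at depth 28
  add 92.0.0.0/8 -> H1 at depth 8
  add 0.0.0.0/1 -> H1 at depth 1
  add 92.216.0.0/13 -> H0 at depth 13
  Q 92.216.25.159: descend 0101110011011000 ; hops seen [H1,H1,H0,H4] ; pick H4
  - 92.216.0.0/13 clear@13
  Q 92.216.0.0: descend 0101110011011000 ; hops seen [H1,H1,H4] ; pick H4
  Q 44.0.0.37: descend 00101100 ; hops seen [H1,H4] ; pick H4
  - 112.101.239.80/28 clear@28
  add 44.131.0.0/16 -> H0 at depth 16
  add 92.216.0.0/16 -> H4 at depth 16
  Q 133.145.191.115: descend ε ; hops seen [∅] ; pick no-route
  add 92.0.0.0/8 -> H3 at depth 8
  - 44.131.0.0/16 clear@16
  - 92.216.0.0/16 clear@16
  add 44.131.0.0/16 -> H4 at depth 16
  Q 92.0.0.0: descend 01011100 ; hops seen [H1,H3] ; pick H3
  add 92.208.0.0/12 -> H3 at depth 12
  Q 92.0.0.0: descend 01011100 ; hops seen [H1,H3] ; pick H3

== LOOKUPS ==
["H4","H4","H4","no-route","H3","H3"]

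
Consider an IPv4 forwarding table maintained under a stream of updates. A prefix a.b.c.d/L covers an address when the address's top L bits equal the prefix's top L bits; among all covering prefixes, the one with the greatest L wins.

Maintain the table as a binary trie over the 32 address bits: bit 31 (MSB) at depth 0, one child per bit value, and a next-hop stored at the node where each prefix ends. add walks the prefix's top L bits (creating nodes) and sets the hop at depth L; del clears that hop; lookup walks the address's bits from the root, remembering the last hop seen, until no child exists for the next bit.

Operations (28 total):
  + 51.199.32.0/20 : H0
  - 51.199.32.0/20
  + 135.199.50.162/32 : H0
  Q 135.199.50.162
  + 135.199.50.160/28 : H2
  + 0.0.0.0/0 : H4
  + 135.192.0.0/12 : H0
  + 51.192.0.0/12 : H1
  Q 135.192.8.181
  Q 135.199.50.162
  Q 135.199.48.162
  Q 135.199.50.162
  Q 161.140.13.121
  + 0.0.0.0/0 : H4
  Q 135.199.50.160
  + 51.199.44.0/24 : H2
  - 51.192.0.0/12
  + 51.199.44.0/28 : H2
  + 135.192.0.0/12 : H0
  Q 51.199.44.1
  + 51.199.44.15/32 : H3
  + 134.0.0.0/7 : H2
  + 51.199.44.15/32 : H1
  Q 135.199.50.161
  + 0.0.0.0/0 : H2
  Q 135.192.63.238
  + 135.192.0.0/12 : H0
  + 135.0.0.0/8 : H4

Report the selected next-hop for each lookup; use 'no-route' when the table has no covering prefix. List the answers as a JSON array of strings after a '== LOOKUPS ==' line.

Process each operation:
  add 51.199.32.0/20 -> H0 at depth 20
  - 51.199.32.0/20 clear@20
  add 135.199.50.162/32 -> H0 at depth 32
  lookup 135.199.50.162: bits 10000111110001110011001010100010 walk d0:-→d1:-→d2:-→d3:-→d4:-→d5:-→d6:-→d7:-→d8:-→d9:-→d10:-→d11:-→d12:-→d13:-→d14:-→d15:-→d16:-→d17:-→d18:-→d19:-→d20:-→d21:-→d22:-→d23:-→d24:-→d25:-→d26:-→d27:-→d28:-→d29:-→d30:-→d31:-→d32:H0 -> H0
  add 135.199.50.160/28 -> H2 at depth 28
  add 0.0.0.0/0 -> H4 at depth 0
  add 135.192.0.0/12 -> H0 at depth 12
  add 51.192.0.0/12 -> H1 at depth 12
  lookup 135.192.8.181: bits 1000011111000 walk d0:H4→d1:-→d2:-→d3:-→d4:-→d5:-→d6:-→d7:-→d8:-→d9:-→d10:-→d11:-→d12:H0→d13:- -> H0
  lookup 135.199.50.162: bits 10000111110001110011001010100010 walk d0:H4→d1:-→d2:-→d3:-→d4:-→d5:-→d6:-→d7:-→d8:-→d9:-→d10:-→d11:-→d12:H0→d13:-→d14:-→d15:-→d16:-→d17:-→d18:-→d19:-→d20:-→d21:-→d22:-→d23:-→d24:-→d25:-→d26:-→d27:-→d28:H2→d29:-→d30:-→d31:-→d32:H0 -> H0
  lookup 135.199.48.162: bits 1000011111000111001100 walk d0:H4→d1:-→d2:-→d3:-→d4:-→d5:-→d6:-→d7:-→d8:-→d9:-→d10:-→d11:-→d12:H0→d13:-→d14:-→d15:-→d16:-→d17:-→d18:-→d19:-→d20:-→d21:-→d22:- -> H0
  lookup 135.199.50.162: bits 10000111110001110011001010100010 walk d0:H4→d1:-→d2:-→d3:-→d4:-→d5:-→d6:-→d7:-→d8:-→d9:-→d10:-→d11:-→d12:H0→d13:-→d14:-→d15:-→d16:-→d17:-→d18:-→d19:-→d20:-→d21:-→d22:-→d23:-→d24:-→d25:-→d26:-→d27:-→d28:H2→d29:-→d30:-→d31:-→d32:H0 -> H0
  lookup 161.140.13.121: bits 10 walk d0:H4→d1:-→d2:- -> H4
  add 0.0.0.0/0 -> H4 at depth 0
  lookup 135.199.50.160: bits 100001111100011100110010101000 walk d0:H4→d1:-→d2:-→d3:-→d4:-→d5:-→d6:-→d7:-→d8:-→d9:-→d10:-→d11:-→d12:H0→d13:-→d14:-→d15:-→d16:-→d17:-→d18:-→d19:-→d20:-→d21:-→d22:-→d23:-→d24:-→d25:-→d26:-→d27:-→d28:H2→d29:-→d30:- -> H2
  add 51.199.44.0/24 -> H2 at depth 24
  - 51.192.0.0/12 clear@12
  add 51.199.44.0/28 -> H2 at depth 28
  add 135.192.0.0/12 -> H0 at depth 12
  lookup 51.199.44.1: bits 0011001111000111001011000000 walk d0:H4→d1:-→d2:-→d3:-→d4:-→d5:-→d6:-→d7:-→d8:-→d9:-→d10:-→d11:-→d12:-→d13:-→d14:-→d15:-→d16:-→d17:-→d18:-→d19:-→d20:-→d21:-→d22:-→d23:-→d24:H2→d25:-→d26:-→d27:-→d28:H2 -> H2
  add 51.199.44.15/32 -> H3 at depth 32
  add 134.0.0.0/7 -> H2 at depth 7
  add 51.199.44.15/32 -> H1 at depth 32
  lookup 135.199.50.161: bits 100001111100011100110010101000 walk d0:H4→d1:-→d2:-→d3:-→d4:-→d5:-→d6:-→d7:H2→d8:-→d9:-→d10:-→d11:-→d12:H0→d13:-→d14:-→d15:-→d16:-→d17:-→d18:-→d19:-→d20:-→d21:-→d22:-→d23:-→d24:-→d25:-→d26:-→d27:-→d28:H2→d29:-→d30:- -> H2
  add 0.0.0.0/0 -> H2 at depth 0
  lookup 135.192.63.238: bits 1000011111000 walk d0:H2→d1:-→d2:-→d3:-→d4:-→d5:-→d6:-→d7:H2→d8:-→d9:-→d10:-→d11:-→d12:H0→d13:- -> H0
  add 135.192.0.0/12 -> H0 at depth 12
  add 135.0.0.0/8 -> H4 at depth 8

== LOOKUPS ==
["H0","H0","H0","H0","H0","H4","H2","H2","H2","H0"]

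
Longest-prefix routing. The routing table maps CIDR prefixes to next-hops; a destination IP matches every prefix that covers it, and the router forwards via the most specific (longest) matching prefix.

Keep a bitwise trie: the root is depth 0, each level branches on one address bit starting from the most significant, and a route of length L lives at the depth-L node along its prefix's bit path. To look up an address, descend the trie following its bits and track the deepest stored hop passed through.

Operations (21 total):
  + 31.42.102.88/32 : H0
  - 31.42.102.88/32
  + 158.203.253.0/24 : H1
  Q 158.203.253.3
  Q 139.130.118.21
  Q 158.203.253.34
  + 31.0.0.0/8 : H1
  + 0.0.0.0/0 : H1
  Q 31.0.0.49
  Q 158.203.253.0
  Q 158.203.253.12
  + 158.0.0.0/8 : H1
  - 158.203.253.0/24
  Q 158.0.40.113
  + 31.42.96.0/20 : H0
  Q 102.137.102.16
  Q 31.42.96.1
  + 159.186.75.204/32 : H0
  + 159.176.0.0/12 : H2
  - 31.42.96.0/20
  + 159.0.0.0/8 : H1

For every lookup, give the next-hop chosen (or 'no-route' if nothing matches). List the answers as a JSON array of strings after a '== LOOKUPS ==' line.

Process each operation:
  + 31.42.102.88/32 (H0) depth=32
  - 31.42.102.88/32 clear@32
  + 158.203.253.0/24 (H1) depth=24
  ? 158.203.253.3  path d0:-→d1:-→d2:-→d3:-→d4:-→d5:-→d6:-→d7:-→d8:-→d9:-→d10:-→d11:-→d12:-→d13:-→d14:-→d15:-→d16:-→d17:-→d18:-→d19:-→d20:-→d21:-→d22:-→d23:-→d24:H1  best=H1
  ? 139.130.118.21  path d0:-→d1:-→d2:-→d3:-  best=no-route
  ? 158.203.253.34  path d0:-→d1:-→d2:-→d3:-→d4:-→d5:-→d6:-→d7:-→d8:-→d9:-→d10:-→d11:-→d12:-→d13:-→d14:-→d15:-→d16:-→d17:-→d18:-→d19:-→d20:-→d21:-→d22:-→d23:-→d24:H1  best=H1
  + 31.0.0.0/8 (H1) depth=8
  + 0.0.0.0/0 (H1) depth=0
  ? 31.0.0.49  path d0:H1→d1:-→d2:-→d3:-→d4:-→d5:-→d6:-→d7:-→d8:H1→d9:-→d10:-  best=H1
  ? 158.203.253.0  path d0:H1→d1:-→d2:-→d3:-→d4:-→d5:-→d6:-→d7:-→d8:-→d9:-→d10:-→d11:-→d12:-→d13:-→d14:-→d15:-→d16:-→d17:-→d18:-→d19:-→d20:-→d21:-→d22:-→d23:-→d24:H1  best=H1
  ? 158.203.253.12  path d0:H1→d1:-→d2:-→d3:-→d4:-→d5:-→d6:-→d7:-→d8:-→d9:-→d10:-→d11:-→d12:-→d13:-→d14:-→d15:-→d16:-→d17:-→d18:-→d19:-→d20:-→d21:-→d22:-→d23:-→d24:H1  best=H1
  + 158.0.0.0/8 (H1) depth=8
  - 158.203.253.0/24 clear@24
  ? 158.0.40.113  path d0:H1→d1:-→d2:-→d3:-→d4:-→d5:-→d6:-→d7:-→d8:H1  best=H1
  + 31.42.96.0/20 (H0) depth=20
  ? 102.137.102.16  path d0:H1→d1:-  best=H1
  ? 31.42.96.1  path d0:H1→d1:-→d2:-→d3:-→d4:-→d5:-→d6:-→d7:-→d8:H1→d9:-→d10:-→d11:-→d12:-→d13:-→d14:-→d15:-→d16:-→d17:-→d18:-→d19:-→d20:H0→d21:-  best=H0
  + 159.186.75.204/32 (H0) depth=32
  + 159.176.0.0/12 (H2) depth=12
  - 31.42.96.0/20 clear@20
  + 159.0.0.0/8 (H1) depth=8

== LOOKUPS ==
["H1","no-route","H1","H1","H1","H1","H1","H1","H0"]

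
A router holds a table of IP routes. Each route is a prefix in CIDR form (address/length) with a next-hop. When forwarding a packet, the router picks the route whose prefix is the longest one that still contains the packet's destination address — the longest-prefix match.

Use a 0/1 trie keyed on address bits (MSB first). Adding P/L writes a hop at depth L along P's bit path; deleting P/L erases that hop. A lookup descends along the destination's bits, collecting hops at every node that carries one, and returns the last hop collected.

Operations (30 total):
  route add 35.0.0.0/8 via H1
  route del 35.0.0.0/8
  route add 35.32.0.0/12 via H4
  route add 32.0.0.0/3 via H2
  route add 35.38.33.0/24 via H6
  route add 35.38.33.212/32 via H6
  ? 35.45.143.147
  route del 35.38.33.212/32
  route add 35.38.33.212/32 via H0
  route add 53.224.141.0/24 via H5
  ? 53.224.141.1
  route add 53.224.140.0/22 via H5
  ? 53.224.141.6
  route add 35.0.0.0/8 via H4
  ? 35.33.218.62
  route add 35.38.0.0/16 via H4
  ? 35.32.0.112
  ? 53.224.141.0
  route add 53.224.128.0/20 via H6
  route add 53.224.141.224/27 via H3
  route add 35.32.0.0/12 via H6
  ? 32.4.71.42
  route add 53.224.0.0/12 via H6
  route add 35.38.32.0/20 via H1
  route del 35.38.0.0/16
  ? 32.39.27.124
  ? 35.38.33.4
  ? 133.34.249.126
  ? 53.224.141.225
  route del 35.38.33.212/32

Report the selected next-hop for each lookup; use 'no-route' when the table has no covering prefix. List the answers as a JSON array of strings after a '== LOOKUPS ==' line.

Apply in order:
  add 35.0.0.0/8 -> H1 at depth 8
  - 35.0.0.0/8 clear@8
  add 35.32.0.0/12 -> H4 at depth 12
  add 32.0.0.0/3 -> H2 at depth 3
  add 35.38.33.0/24 -> H6 at depth 24
  add 35.38.33.212/32 -> H6 at depth 32
  ? 35.45.143.147  path d0:-→d1:-→d2:-→d3:H2→d4:-→d5:-→d6:-→d7:-→d8:-→d9:-→d10:-→d11:-→d12:H4  best=H4
  - 35.38.33.212/32 clear@32
  add 35.38.33.212/32 -> H0 at depth 32
  add 53.224.141.0/24 -> H5 at depth 24
  ? 53.224.141.1  path d0:-→d1:-→d2:-→d3:H2→d4:-→d5:-→d6:-→d7:-→d8:-→d9:-→d10:-→d11:-→d12:-→d13:-→d14:-→d15:-→d16:-→d17:-→d18:-→d19:-→d20:-→d21:-→d22:-→d23:-→d24:H5  best=H5
  add 53.224.140.0/22 -> H5 at depth 22
  ? 53.224.141.6  path d0:-→d1:-→d2:-→d3:H2→d4:-→d5:-→d6:-→d7:-→d8:-→d9:-→d10:-→d11:-→d12:-→d13:-→d14:-→d15:-→d16:-→d17:-→d18:-→d19:-→d20:-→d21:-→d22:H5→d23:-→d24:H5  best=H5
  add 35.0.0.0/8 -> H4 at depth 8
  ? 35.33.218.62  path d0:-→d1:-→d2:-→d3:H2→d4:-→d5:-→d6:-→d7:-→d8:H4→d9:-→d10:-→d11:-→d12:H4→d13:-  best=H4
  add 35.38.0.0/16 -> H4 at depth 16
  ? 35.32.0.112  path d0:-→d1:-→d2:-→d3:H2→d4:-→d5:-→d6:-→d7:-→d8:H4→d9:-→d10:-→d11:-→d12:H4→d13:-  best=H4
  ? 53.224.141.0  path d0:-→d1:-→d2:-→d3:H2→d4:-→d5:-→d6:-→d7:-→d8:-→d9:-→d10:-→d11:-→d12:-→d13:-→d14:-→d15:-→d16:-→d17:-→d18:-→d19:-→d20:-→d21:-→d22:H5→d23:-→d24:H5  best=H5
  add 53.224.128.0/20 -> H6 at depth 20
  add 53.224.141.224/27 -> H3 at depth 27
  add 35.32.0.0/12 -> H6 at depth 12
  ? 32.4.71.42  path d0:-→d1:-→d2:-→d3:H2→d4:-→d5:-→d6:-  best=H2
  add 53.224.0.0/12 -> H6 at depth 12
  add 35.38.32.0/20 -> H1 at depth 20
  - 35.38.0.0/16 clear@16
  ? 32.39.27.124  path d0:-→d1:-→d2:-→d3:H2→d4:-→d5:-→d6:-  best=H2
  ? 35.38.33.4  path d0:-→d1:-→d2:-→d3:H2→d4:-→d5:-→d6:-→d7:-→d8:H4→d9:-→d10:-→d11:-→d12:H6→d13:-→d14:-→d15:-→d16:-→d17:-→d18:-→d19:-→d20:H1→d21:-→d22:-→d23:-→d24:H6  best=H6
  ? 133.34.249.126  path d0:-  best=no-route
  ? 53.224.141.225  path d0:-→d1:-→d2:-→d3:H2→d4:-→d5:-→d6:-→d7:-→d8:-→d9:-→d10:-→d11:-→d12:H6→d13:-→d14:-→d15:-→d16:-→d17:-→d18:-→d19:-→d20:H6→d21:-→d22:H5→d23:-→d24:H5→d25:-→d26:-→d27:H3  best=H3
  - 35.38.33.212/32 clear@32

== LOOKUPS ==
["H4","H5","H5","H4","H4","H5","H2","H2","H6","no-route","H3"]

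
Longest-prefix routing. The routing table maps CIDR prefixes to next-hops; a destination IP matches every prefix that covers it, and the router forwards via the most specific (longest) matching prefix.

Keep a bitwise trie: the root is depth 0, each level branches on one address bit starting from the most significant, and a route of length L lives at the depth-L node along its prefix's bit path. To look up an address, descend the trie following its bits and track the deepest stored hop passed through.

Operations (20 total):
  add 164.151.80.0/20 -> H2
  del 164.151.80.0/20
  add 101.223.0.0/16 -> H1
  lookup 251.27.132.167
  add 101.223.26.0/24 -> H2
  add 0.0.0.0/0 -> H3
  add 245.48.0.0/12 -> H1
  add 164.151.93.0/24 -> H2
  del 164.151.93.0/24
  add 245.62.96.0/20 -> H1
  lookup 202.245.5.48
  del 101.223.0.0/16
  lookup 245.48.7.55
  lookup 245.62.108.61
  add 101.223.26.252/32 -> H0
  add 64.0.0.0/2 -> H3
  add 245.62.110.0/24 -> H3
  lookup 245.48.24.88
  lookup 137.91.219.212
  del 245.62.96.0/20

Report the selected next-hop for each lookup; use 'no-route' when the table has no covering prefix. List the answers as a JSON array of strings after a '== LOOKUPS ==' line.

Apply in order:
  + 164.151.80.0/20 (H2) depth=20
  del 164.151.80.0/20 (clear depth 20)
  + 101.223.0.0/16 (H1) depth=16
  Q 251.27.132.167: descend 1 ; hops seen [∅] ; pick no-route
  + 101.223.26.0/24 (H2) depth=24
  + 0.0.0.0/0 (H3) depth=0
  + 245.48.0.0/12 (H1) depth=12
  + 164.151.93.0/24 (H2) depth=24
  del 164.151.93.0/24 (clear depth 24)
  + 245.62.96.0/20 (H1) depth=20
  Q 202.245.5.48: descend 11 ; hops seen [H3] ; pick H3
  del 101.223.0.0/16 (clear depth 16)
  Q 245.48.7.55: descend 111101010011 ; hops seen [H3,H1] ; pick H1
  Q 245.62.108.61: descend 11110101001111100110 ; hops seen [H3,H1,H1] ; pick H1
  + 101.223.26.252/32 (H0) depth=32
  + 64.0.0.0/2 (H3) depth=2
  + 245.62.110.0/24 (H3) depth=24
  Q 245.48.24.88: descend 111101010011 ; hops seen [H3,H1] ; pick H1
  Q 137.91.219.212: descend 10 ; hops seen [H3] ; pick H3
  del 245.62.96.0/20 (clear depth 20)

== LOOKUPS ==
["no-route","H3","H1","H1","H1","H3"]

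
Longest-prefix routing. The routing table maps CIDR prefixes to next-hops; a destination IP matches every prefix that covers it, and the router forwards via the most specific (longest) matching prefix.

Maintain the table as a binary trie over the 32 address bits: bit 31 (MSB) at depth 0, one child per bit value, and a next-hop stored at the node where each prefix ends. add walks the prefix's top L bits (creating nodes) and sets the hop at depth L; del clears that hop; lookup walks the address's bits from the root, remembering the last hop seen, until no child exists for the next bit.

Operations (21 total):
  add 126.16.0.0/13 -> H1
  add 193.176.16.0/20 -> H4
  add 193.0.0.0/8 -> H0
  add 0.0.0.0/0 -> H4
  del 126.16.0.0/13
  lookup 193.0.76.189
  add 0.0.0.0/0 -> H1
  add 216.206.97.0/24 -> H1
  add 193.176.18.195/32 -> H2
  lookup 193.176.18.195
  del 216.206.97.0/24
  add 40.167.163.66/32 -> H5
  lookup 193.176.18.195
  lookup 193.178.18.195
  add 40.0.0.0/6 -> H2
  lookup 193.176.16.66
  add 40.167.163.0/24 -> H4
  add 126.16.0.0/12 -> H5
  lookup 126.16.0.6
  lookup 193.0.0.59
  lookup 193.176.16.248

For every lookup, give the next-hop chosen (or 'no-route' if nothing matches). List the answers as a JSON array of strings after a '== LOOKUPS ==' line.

Process each operation:
  + 126.16.0.0/13 (H1) depth=13
  + 193.176.16.0/20 (H4) depth=20
  + 193.0.0.0/8 (H0) depth=8
  + 0.0.0.0/0 (H4) depth=0
  del 126.16.0.0/13 (clear depth 13)
  ? 193.0.76.189  path d0:H4→d1:-→d2:-→d3:-→d4:-→d5:-→d6:-→d7:-→d8:H0  best=H0
  + 0.0.0.0/0 (H1) depth=0
  + 216.206.97.0/24 (H1) depth=24
  + 193.176.18.195/32 (H2) depth=32
  ? 193.176.18.195  path d0:H1→d1:-→d2:-→d3:-→d4:-→d5:-→d6:-→d7:-→d8:H0→d9:-→d10:-→d11:-→d12:-→d13:-→d14:-→d15:-→d16:-→d17:-→d18:-→d19:-→d20:H4→d21:-→d22:-→d23:-→d24:-→d25:-→d26:-→d27:-→d28:-→d29:-→d30:-→d31:-→d32:H2  best=H2
  del 216.206.97.0/24 (clear depth 24)
  + 40.167.163.66/32 (H5) depth=32
  ? 193.176.18.195  path d0:H1→d1:-→d2:-→d3:-→d4:-→d5:-→d6:-→d7:-→d8:H0→d9:-→d10:-→d11:-→d12:-→d13:-→d14:-→d15:-→d16:-→d17:-→d18:-→d19:-→d20:H4→d21:-→d22:-→d23:-→d24:-→d25:-→d26:-→d27:-→d28:-→d29:-→d30:-→d31:-→d32:H2  best=H2
  ? 193.178.18.195  path d0:H1→d1:-→d2:-→d3:-→d4:-→d5:-→d6:-→d7:-→d8:H0→d9:-→d10:-→d11:-→d12:-→d13:-→d14:-  best=H0
  + 40.0.0.0/6 (H2) depth=6
  ? 193.176.16.66  path d0:H1→d1:-→d2:-→d3:-→d4:-→d5:-→d6:-→d7:-→d8:H0→d9:-→d10:-→d11:-→d12:-→d13:-→d14:-→d15:-→d16:-→d17:-→d18:-→d19:-→d20:H4→d21:-→d22:-  best=H4
  + 40.167.163.0/24 (H4) depth=24
  + 126.16.0.0/12 (H5) depth=12
  ? 126.16.0.6  path d0:H1→d1:-→d2:-→d3:-→d4:-→d5:-→d6:-→d7:-→d8:-→d9:-→d10:-→d11:-→d12:H5→d13:-  best=H5
  ? 193.0.0.59  path d0:H1→d1:-→d2:-→d3:-→d4:-→d5:-→d6:-→d7:-→d8:H0  best=H0
  ? 193.176.16.248  path d0:H1→d1:-→d2:-→d3:-→d4:-→d5:-→d6:-→d7:-→d8:H0→d9:-→d10:-→d11:-→d12:-→d13:-→d14:-→d15:-→d16:-→d17:-→d18:-→d19:-→d20:H4→d21:-→d22:-  best=H4

== LOOKUPS ==
["H0","H2","H2","H0","H4","H5","H0","H4"]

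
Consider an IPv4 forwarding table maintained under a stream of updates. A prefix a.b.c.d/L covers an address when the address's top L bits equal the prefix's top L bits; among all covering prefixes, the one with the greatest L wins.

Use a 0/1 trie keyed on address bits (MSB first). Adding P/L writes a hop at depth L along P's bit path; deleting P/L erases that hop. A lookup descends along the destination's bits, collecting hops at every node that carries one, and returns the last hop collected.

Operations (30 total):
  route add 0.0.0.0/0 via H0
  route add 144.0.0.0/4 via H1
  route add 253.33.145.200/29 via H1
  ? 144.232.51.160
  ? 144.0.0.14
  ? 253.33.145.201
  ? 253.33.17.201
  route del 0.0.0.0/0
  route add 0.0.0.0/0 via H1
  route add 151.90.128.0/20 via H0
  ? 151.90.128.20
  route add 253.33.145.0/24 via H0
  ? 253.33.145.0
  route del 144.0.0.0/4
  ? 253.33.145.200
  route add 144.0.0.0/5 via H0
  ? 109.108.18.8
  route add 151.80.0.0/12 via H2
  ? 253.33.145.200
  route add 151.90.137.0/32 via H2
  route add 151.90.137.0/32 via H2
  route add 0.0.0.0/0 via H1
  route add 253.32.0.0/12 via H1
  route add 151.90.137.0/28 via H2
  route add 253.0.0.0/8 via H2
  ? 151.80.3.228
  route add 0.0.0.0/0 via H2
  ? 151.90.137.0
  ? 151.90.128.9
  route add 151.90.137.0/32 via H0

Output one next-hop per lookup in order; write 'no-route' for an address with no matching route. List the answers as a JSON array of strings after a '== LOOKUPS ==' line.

Apply in order:
  + 0.0.0.0/0 (H0) depth=0
  + 144.0.0.0/4 (H1) depth=4
  + 253.33.145.200/29 (H1) depth=29
  lookup 144.232.51.160: bits 1001 walk d0:H0→d1:-→d2:-→d3:-→d4:H1 -> H1
  lookup 144.0.0.14: bits 1001 walk d0:H0→d1:-→d2:-→d3:-→d4:H1 -> H1
  lookup 253.33.145.201: bits 11111101001000011001000111001 walk d0:H0→d1:-→d2:-→d3:-→d4:-→d5:-→d6:-→d7:-→d8:-→d9:-→d10:-→d11:-→d12:-→d13:-→d14:-→d15:-→d16:-→d17:-→d18:-→d19:-→d20:-→d21:-→d22:-→d23:-→d24:-→d25:-→d26:-→d27:-→d28:-→d29:H1 -> H1
  lookup 253.33.17.201: bits 1111110100100001 walk d0:H0→d1:-→d2:-→d3:-→d4:-→d5:-→d6:-→d7:-→d8:-→d9:-→d10:-→d11:-→d12:-→d13:-→d14:-→d15:-→d16:- -> H0
  - 0.0.0.0/0 clear@0
  + 0.0.0.0/0 (H1) depth=0
  + 151.90.128.0/20 (H0) depth=20
  lookup 151.90.128.20: bits 10010111010110101000 walk d0:H1→d1:-→d2:-→d3:-→d4:H1→d5:-→d6:-→d7:-→d8:-→d9:-→d10:-→d11:-→d12:-→d13:-→d14:-→d15:-→d16:-→d17:-→d18:-→d19:-→d20:H0 -> H0
  + 253.33.145.0/24 (H0) depth=24
  lookup 253.33.145.0: bits 111111010010000110010001 walk d0:H1→d1:-→d2:-→d3:-→d4:-→d5:-→d6:-→d7:-→d8:-→d9:-→d10:-→d11:-→d12:-→d13:-→d14:-→d15:-→d16:-→d17:-→d18:-→d19:-→d20:-→d21:-→d22:-→d23:-→d24:H0 -> H0
  - 144.0.0.0/4 clear@4
  lookup 253.33.145.200: bits 11111101001000011001000111001 walk d0:H1→d1:-→d2:-→d3:-→d4:-→d5:-→d6:-→d7:-→d8:-→d9:-→d10:-→d11:-→d12:-→d13:-→d14:-→d15:-→d16:-→d17:-→d18:-→d19:-→d20:-→d21:-→d22:-→d23:-→d24:H0→d25:-→d26:-→d27:-→d28:-→d29:H1 -> H1
  + 144.0.0.0/5 (H0) depth=5
  lookup 109.108.18.8: bits ε walk d0:H1 -> H1
  + 151.80.0.0/12 (H2) depth=12
  lookup 253.33.145.200: bits 11111101001000011001000111001 walk d0:H1→d1:-→d2:-→d3:-→d4:-→d5:-→d6:-→d7:-→d8:-→d9:-→d10:-→d11:-→d12:-→d13:-→d14:-→d15:-→d16:-→d17:-→d18:-→d19:-→d20:-→d21:-→d22:-→d23:-→d24:H0→d25:-→d26:-→d27:-→d28:-→d29:H1 -> H1
  + 151.90.137.0/32 (H2) depth=32
  + 151.90.137.0/32 (H2) depth=32
  + 0.0.0.0/0 (H1) depth=0
  + 253.32.0.0/12 (H1) depth=12
  + 151.90.137.0/28 (H2) depth=28
  + 253.0.0.0/8 (H2) depth=8
  lookup 151.80.3.228: bits 100101110101 walk d0:H1→d1:-→d2:-→d3:-→d4:-→d5:H0→d6:-→d7:-→d8:-→d9:-→d10:-→d11:-→d12:H2 -> H2
  + 0.0.0.0/0 (H2) depth=0
  lookup 151.90.137.0: bits 10010111010110101000100100000000 walk d0:H2→d1:-→d2:-→d3:-→d4:-→d5:H0→d6:-→d7:-→d8:-→d9:-→d10:-→d11:-→d12:H2→d13:-→d14:-→d15:-→d16:-→d17:-→d18:-→d19:-→d20:H0→d21:-→d22:-→d23:-→d24:-→d25:-→d26:-→d27:-→d28:H2→d29:-→d30:-→d31:-→d32:H2 -> H2
  lookup 151.90.128.9: bits 10010111010110101000 walk d0:H2→d1:-→d2:-→d3:-→d4:-→d5:H0→d6:-→d7:-→d8:-→d9:-→d10:-→d11:-→d12:H2→d13:-→d14:-→d15:-→d16:-→d17:-→d18:-→d19:-→d20:H0 -> H0
  + 151.90.137.0/32 (H0) depth=32

== LOOKUPS ==
["H1","H1","H1","H0","H0","H0","H1","H1","H1","H2","H2","H0"]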